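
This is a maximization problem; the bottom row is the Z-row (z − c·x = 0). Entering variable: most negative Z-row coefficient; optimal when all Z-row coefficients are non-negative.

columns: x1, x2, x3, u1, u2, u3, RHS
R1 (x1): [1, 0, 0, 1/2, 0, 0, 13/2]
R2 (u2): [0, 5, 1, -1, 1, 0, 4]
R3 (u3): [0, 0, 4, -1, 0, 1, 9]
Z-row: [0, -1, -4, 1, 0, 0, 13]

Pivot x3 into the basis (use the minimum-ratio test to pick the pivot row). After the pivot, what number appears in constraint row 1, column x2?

Ratio test on column x3 — row 1: entry 0 ≤ 0; row 2: 4/1 = 4; row 3: 9/4 = 9/4. Minimum is 9/4 at row 3 (u3 leaves); pivot element 4.
Divide row 3 by 4; eliminate column x3 from the other rows.
Row 1 update in column x2: 0 − 0·0 = 0.

0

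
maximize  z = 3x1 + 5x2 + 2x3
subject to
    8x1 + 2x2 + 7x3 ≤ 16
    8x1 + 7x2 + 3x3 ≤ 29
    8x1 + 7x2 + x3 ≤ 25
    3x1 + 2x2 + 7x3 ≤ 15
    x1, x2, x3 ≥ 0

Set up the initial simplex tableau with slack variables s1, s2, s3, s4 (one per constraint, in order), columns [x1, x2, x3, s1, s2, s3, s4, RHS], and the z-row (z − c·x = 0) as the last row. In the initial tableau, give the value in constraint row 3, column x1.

8

Constraint 3 has coefficient 8 on x1.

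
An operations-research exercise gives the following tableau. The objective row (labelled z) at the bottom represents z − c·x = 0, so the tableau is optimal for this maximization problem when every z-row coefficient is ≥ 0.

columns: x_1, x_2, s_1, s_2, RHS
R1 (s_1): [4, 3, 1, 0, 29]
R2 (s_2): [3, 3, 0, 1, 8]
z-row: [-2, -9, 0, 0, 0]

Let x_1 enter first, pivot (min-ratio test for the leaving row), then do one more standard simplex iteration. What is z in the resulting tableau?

Ratio test on column x_1 — row 1: 29/4 = 29/4; row 2: 8/3 = 8/3. Minimum is 8/3 at row 2 (s_2 leaves); pivot element 3.
Pivot on row 2; the z-row RHS becomes 0 − (-2)·(8/3) = 16/3.
Next entering variable (most negative z-row entry -7): x_2.
Ratio test on column x_2 — row 1: entry -1 ≤ 0; row 2: (8/3)/1 = 8/3. Minimum is 8/3 at row 2 (x_1 leaves); pivot element 1.
After the second pivot the z-row RHS is 16/3 − (-7)·(8/3) = 24.

24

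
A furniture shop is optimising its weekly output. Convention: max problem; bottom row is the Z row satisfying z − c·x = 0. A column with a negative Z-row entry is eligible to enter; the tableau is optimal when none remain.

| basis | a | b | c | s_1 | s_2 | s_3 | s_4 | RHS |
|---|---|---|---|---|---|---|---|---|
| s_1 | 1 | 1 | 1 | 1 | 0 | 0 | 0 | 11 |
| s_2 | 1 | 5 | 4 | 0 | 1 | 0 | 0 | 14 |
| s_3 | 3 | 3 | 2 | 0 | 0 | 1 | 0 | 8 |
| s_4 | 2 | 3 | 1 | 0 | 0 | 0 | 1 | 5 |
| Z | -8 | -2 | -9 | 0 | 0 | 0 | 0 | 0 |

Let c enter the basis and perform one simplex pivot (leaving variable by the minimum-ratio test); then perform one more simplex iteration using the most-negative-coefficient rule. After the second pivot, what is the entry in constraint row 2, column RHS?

Ratio test on column c — row 1: 11/1 = 11; row 2: 14/4 = 7/2; row 3: 8/2 = 4; row 4: 5/1 = 5. Minimum is 7/2 at row 2 (s_2 leaves); pivot element 4.
Divide row 2 by 4; eliminate column c from the other rows.
Second iteration: most negative Z-row entry is -23/4 in column a, so a enters.
Ratio test on column a — row 1: (15/2)/(3/4) = 10; row 2: (7/2)/(1/4) = 14; row 3: 1/(5/2) = 2/5; row 4: (3/2)/(7/4) = 6/7. Minimum is 2/5 at row 3 (s_3 leaves); pivot element 5/2.
Divide row 3 by 5/2; eliminate column a from the other rows.
After both pivots, the entry at constraint row 2, column RHS is 17/5.

17/5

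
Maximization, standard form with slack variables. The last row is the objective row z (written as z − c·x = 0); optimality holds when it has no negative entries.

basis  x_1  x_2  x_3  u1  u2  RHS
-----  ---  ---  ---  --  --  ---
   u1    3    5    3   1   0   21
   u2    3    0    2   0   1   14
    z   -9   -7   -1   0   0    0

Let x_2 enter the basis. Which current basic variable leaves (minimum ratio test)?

Column x_2 entries and ratios — u1: 21/5 = 21/5; u2: 0 ≤ 0, skip.
Smallest ratio is 21/5 in the row of u1, so u1 leaves.

u1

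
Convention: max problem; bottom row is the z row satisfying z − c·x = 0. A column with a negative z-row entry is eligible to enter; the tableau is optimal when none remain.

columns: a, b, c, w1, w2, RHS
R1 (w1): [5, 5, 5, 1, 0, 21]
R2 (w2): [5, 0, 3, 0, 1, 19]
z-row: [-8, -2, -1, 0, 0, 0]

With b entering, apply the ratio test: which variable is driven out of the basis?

w1

Column b entries and ratios — w1: 21/5 = 21/5; w2: 0 ≤ 0, skip.
Smallest ratio is 21/5 in the row of w1, so w1 leaves.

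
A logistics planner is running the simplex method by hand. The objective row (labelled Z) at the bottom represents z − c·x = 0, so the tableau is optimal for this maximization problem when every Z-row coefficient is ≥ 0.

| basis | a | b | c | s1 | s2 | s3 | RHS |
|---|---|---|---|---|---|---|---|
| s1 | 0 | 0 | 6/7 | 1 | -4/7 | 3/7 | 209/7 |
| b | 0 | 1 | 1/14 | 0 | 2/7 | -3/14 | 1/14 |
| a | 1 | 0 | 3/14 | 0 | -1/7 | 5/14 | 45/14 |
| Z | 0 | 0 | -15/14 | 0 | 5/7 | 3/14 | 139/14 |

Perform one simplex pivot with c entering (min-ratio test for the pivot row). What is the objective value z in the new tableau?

Ratio test on column c — row 1: (209/7)/(6/7) = 209/6; row 2: (1/14)/(1/14) = 1; row 3: (45/14)/(3/14) = 15. Minimum is 1 at row 2 (b leaves); pivot element 1/14.
Pivot on row 2; the Z-row RHS becomes 139/14 − (-15/14)·1 = 11.

11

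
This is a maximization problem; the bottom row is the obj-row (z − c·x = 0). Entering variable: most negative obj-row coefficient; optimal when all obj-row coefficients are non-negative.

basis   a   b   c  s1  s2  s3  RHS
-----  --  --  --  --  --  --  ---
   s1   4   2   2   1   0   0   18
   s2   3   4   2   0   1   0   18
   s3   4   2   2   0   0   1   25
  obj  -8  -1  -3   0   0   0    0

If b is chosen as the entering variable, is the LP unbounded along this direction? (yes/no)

Column b has positive entries in row(s) 1, 2, 3, so the ratio test bounds it — not unbounded.

no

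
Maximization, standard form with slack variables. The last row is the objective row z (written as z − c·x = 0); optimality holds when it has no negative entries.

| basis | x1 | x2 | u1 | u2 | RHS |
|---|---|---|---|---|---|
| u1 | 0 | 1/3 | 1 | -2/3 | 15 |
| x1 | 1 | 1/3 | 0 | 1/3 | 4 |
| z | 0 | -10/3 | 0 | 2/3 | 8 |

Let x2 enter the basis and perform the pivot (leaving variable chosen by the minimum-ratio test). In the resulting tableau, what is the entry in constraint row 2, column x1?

3

Ratio test on column x2 — row 1: 15/(1/3) = 45; row 2: 4/(1/3) = 12. Minimum is 12 at row 2 (x1 leaves); pivot element 1/3.
Divide row 2 by 1/3; eliminate column x2 from the other rows.
In the new row 2, the x1 entry is the old entry divided by the pivot: 1/(1/3) = 3.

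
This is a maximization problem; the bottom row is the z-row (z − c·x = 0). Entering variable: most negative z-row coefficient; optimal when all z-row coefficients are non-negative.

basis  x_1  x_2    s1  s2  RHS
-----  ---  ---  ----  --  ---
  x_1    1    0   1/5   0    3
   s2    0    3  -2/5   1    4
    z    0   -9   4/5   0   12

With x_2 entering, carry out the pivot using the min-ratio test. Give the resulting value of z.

24

Ratio test on column x_2 — row 1: entry 0 ≤ 0; row 2: 4/3 = 4/3. Minimum is 4/3 at row 2 (s2 leaves); pivot element 3.
Pivot on row 2; the z-row RHS becomes 12 − (-9)·(4/3) = 24.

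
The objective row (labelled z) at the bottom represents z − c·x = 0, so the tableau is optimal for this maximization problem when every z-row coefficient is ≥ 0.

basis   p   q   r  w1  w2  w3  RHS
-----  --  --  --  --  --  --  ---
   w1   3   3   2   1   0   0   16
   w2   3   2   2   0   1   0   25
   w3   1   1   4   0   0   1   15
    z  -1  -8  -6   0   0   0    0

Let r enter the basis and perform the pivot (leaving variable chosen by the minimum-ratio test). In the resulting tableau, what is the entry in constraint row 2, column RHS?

35/2

Ratio test on column r — row 1: 16/2 = 8; row 2: 25/2 = 25/2; row 3: 15/4 = 15/4. Minimum is 15/4 at row 3 (w3 leaves); pivot element 4.
Divide row 3 by 4; eliminate column r from the other rows.
Row 2 update in column RHS: 25 − 2·(15/4) = 35/2.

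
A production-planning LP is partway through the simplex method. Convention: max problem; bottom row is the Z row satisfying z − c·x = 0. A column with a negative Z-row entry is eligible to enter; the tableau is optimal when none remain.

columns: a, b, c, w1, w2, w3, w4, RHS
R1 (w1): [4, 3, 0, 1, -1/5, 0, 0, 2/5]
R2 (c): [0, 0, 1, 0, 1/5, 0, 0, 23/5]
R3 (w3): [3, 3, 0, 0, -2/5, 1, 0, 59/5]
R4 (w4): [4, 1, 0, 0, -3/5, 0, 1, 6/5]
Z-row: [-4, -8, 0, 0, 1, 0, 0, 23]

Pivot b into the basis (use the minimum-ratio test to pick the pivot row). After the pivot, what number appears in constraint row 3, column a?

-1

Ratio test on column b — row 1: (2/5)/3 = 2/15; row 2: entry 0 ≤ 0; row 3: (59/5)/3 = 59/15; row 4: (6/5)/1 = 6/5. Minimum is 2/15 at row 1 (w1 leaves); pivot element 3.
Divide row 1 by 3; eliminate column b from the other rows.
Row 3 update in column a: 3 − 3·(4/3) = -1.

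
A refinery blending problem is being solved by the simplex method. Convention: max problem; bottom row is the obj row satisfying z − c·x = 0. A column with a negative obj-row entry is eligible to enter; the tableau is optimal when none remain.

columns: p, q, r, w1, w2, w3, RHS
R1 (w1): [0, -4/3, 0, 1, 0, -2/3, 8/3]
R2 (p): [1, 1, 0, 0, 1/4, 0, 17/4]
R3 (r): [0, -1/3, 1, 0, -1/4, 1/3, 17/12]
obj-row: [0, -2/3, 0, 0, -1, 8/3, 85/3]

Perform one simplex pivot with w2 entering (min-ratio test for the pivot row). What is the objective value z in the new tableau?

136/3

Ratio test on column w2 — row 1: entry 0 ≤ 0; row 2: (17/4)/(1/4) = 17; row 3: entry -1/4 ≤ 0. Minimum is 17 at row 2 (p leaves); pivot element 1/4.
Pivot on row 2; the obj-row RHS becomes 85/3 − (-1)·17 = 136/3.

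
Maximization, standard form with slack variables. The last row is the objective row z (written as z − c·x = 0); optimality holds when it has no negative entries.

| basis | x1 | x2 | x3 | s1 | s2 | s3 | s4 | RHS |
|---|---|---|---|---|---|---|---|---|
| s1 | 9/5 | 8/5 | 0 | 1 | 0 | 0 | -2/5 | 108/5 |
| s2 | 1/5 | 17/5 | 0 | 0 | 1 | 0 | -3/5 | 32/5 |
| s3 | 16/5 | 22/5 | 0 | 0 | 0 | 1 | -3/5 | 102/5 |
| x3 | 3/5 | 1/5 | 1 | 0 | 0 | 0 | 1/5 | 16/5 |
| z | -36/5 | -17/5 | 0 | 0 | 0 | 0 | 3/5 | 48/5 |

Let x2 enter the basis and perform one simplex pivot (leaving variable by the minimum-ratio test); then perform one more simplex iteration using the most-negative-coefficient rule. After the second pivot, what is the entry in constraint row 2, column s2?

Ratio test on column x2 — row 1: (108/5)/(8/5) = 27/2; row 2: (32/5)/(17/5) = 32/17; row 3: (102/5)/(22/5) = 51/11; row 4: (16/5)/(1/5) = 16. Minimum is 32/17 at row 2 (s2 leaves); pivot element 17/5.
Divide row 2 by 17/5; eliminate column x2 from the other rows.
Second iteration: most negative z-row entry is -7 in column x1, so x1 enters.
Ratio test on column x1 — row 1: (316/17)/(29/17) = 316/29; row 2: (32/17)/(1/17) = 32; row 3: (206/17)/(50/17) = 103/25; row 4: (48/17)/(10/17) = 24/5. Minimum is 103/25 at row 3 (s3 leaves); pivot element 50/17.
Divide row 3 by 50/17; eliminate column x1 from the other rows.
After both pivots, the entry at constraint row 2, column s2 is 8/25.

8/25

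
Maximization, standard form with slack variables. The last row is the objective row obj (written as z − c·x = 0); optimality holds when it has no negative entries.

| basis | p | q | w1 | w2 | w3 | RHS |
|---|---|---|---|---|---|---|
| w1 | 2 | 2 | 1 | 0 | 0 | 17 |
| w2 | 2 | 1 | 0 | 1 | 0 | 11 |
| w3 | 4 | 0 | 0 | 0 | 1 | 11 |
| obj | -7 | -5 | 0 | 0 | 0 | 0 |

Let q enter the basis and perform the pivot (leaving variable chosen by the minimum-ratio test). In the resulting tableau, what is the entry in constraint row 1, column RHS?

17/2

Ratio test on column q — row 1: 17/2 = 17/2; row 2: 11/1 = 11; row 3: entry 0 ≤ 0. Minimum is 17/2 at row 1 (w1 leaves); pivot element 2.
Divide row 1 by 2; eliminate column q from the other rows.
In the new row 1, the RHS entry is the old entry divided by the pivot: 17/2 = 17/2.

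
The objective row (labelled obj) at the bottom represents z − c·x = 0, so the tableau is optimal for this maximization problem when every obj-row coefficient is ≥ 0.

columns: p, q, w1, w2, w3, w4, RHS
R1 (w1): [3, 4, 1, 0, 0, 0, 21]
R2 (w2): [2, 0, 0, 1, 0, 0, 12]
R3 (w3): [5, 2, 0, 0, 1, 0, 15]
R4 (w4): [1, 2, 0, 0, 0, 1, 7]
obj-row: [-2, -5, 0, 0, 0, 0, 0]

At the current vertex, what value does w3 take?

w3 is basic (row 3); its value is the RHS of that row, 15.

15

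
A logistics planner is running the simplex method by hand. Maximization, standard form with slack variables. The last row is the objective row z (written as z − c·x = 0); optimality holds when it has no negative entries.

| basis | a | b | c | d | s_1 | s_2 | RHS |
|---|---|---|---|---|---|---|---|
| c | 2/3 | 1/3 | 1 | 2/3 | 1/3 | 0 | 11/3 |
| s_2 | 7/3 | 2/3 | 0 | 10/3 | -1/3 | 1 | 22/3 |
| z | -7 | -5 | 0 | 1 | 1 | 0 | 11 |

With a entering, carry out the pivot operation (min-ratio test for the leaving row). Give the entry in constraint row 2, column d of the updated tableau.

Ratio test on column a — row 1: (11/3)/(2/3) = 11/2; row 2: (22/3)/(7/3) = 22/7. Minimum is 22/7 at row 2 (s_2 leaves); pivot element 7/3.
Divide row 2 by 7/3; eliminate column a from the other rows.
In the new row 2, the d entry is the old entry divided by the pivot: (10/3)/(7/3) = 10/7.

10/7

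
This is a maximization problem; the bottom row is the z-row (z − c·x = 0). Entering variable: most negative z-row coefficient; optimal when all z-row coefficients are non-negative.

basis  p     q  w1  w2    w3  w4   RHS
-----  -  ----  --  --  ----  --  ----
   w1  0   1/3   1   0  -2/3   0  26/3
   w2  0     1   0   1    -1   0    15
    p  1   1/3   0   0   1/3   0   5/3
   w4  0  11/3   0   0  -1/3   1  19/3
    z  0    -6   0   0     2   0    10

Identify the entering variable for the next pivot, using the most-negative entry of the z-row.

Negative z-row entries: q: -6.
The most negative is -6 in column q, so q enters.

q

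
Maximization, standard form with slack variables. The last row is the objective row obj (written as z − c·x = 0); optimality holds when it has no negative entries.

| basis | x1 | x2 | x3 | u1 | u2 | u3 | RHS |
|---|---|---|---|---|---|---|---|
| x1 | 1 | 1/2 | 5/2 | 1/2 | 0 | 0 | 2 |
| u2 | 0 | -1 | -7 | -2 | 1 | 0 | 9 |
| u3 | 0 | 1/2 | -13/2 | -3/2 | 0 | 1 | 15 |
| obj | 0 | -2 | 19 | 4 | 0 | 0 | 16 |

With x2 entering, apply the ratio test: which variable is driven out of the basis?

Column x2 entries and ratios — x1: 2/(1/2) = 4; u2: -1 ≤ 0, skip; u3: 15/(1/2) = 30.
Smallest ratio is 4 in the row of x1, so x1 leaves.

x1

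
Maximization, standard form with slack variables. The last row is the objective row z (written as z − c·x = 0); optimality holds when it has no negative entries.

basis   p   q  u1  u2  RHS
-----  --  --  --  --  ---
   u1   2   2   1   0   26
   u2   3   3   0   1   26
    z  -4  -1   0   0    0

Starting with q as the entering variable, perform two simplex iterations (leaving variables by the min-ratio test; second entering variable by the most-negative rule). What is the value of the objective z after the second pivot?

Ratio test on column q — row 1: 26/2 = 13; row 2: 26/3 = 26/3. Minimum is 26/3 at row 2 (u2 leaves); pivot element 3.
Pivot on row 2; the z-row RHS becomes 0 − (-1)·(26/3) = 26/3.
Next entering variable (most negative z-row entry -3): p.
Ratio test on column p — row 1: entry 0 ≤ 0; row 2: (26/3)/1 = 26/3. Minimum is 26/3 at row 2 (q leaves); pivot element 1.
After the second pivot the z-row RHS is 26/3 − (-3)·(26/3) = 104/3.

104/3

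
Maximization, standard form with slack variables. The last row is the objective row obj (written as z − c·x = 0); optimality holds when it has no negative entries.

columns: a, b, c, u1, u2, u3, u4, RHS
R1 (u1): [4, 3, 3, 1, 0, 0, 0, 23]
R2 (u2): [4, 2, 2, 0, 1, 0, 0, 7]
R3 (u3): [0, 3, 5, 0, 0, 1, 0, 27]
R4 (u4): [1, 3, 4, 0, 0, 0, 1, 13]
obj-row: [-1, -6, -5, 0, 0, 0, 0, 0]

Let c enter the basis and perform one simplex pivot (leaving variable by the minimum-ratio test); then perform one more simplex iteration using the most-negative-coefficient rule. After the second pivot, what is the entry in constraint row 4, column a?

-5

Ratio test on column c — row 1: 23/3 = 23/3; row 2: 7/2 = 7/2; row 3: 27/5 = 27/5; row 4: 13/4 = 13/4. Minimum is 13/4 at row 4 (u4 leaves); pivot element 4.
Divide row 4 by 4; eliminate column c from the other rows.
Second iteration: most negative obj-row entry is -9/4 in column b, so b enters.
Ratio test on column b — row 1: (53/4)/(3/4) = 53/3; row 2: (1/2)/(1/2) = 1; row 3: entry -3/4 ≤ 0; row 4: (13/4)/(3/4) = 13/3. Minimum is 1 at row 2 (u2 leaves); pivot element 1/2.
Divide row 2 by 1/2; eliminate column b from the other rows.
After both pivots, the entry at constraint row 4, column a is -5.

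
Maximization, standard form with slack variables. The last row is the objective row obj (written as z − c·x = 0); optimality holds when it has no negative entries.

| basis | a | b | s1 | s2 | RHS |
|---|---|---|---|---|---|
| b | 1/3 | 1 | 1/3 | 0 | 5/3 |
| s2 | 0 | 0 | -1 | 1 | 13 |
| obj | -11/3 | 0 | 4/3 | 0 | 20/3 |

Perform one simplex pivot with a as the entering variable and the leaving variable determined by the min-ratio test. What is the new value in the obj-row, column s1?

Ratio test on column a — row 1: (5/3)/(1/3) = 5; row 2: entry 0 ≤ 0. Minimum is 5 at row 1 (b leaves); pivot element 1/3.
Divide row 1 by 1/3; eliminate column a from the other rows.
obj-row update in column s1: 4/3 − (-11/3)·1 = 5.

5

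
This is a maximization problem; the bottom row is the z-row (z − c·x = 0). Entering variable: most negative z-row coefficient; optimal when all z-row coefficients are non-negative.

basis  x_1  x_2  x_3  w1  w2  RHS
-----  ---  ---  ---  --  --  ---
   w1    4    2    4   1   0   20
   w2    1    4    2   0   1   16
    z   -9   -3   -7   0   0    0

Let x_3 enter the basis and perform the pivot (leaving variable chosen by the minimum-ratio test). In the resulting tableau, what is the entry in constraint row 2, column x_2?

Ratio test on column x_3 — row 1: 20/4 = 5; row 2: 16/2 = 8. Minimum is 5 at row 1 (w1 leaves); pivot element 4.
Divide row 1 by 4; eliminate column x_3 from the other rows.
Row 2 update in column x_2: 4 − 2·(1/2) = 3.

3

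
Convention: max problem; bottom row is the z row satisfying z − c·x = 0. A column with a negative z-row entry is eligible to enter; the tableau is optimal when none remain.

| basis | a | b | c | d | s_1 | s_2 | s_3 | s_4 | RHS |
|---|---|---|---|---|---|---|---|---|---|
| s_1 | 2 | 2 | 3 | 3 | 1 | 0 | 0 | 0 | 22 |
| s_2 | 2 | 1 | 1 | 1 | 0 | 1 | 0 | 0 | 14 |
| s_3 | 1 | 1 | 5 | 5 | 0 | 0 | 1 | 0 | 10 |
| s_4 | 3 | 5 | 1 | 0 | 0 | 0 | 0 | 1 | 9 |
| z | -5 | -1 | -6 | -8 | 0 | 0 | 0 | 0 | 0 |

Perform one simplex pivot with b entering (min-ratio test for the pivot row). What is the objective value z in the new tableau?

Ratio test on column b — row 1: 22/2 = 11; row 2: 14/1 = 14; row 3: 10/1 = 10; row 4: 9/5 = 9/5. Minimum is 9/5 at row 4 (s_4 leaves); pivot element 5.
Pivot on row 4; the z-row RHS becomes 0 − (-1)·(9/5) = 9/5.

9/5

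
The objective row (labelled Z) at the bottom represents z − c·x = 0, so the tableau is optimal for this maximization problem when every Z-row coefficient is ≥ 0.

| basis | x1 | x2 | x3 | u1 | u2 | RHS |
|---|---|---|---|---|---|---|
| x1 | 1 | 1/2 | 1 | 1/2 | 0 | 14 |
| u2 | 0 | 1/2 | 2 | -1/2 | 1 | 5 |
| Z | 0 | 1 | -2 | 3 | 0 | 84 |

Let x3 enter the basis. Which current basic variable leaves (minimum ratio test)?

Column x3 entries and ratios — x1: 14/1 = 14; u2: 5/2 = 5/2.
Smallest ratio is 5/2 in the row of u2, so u2 leaves.

u2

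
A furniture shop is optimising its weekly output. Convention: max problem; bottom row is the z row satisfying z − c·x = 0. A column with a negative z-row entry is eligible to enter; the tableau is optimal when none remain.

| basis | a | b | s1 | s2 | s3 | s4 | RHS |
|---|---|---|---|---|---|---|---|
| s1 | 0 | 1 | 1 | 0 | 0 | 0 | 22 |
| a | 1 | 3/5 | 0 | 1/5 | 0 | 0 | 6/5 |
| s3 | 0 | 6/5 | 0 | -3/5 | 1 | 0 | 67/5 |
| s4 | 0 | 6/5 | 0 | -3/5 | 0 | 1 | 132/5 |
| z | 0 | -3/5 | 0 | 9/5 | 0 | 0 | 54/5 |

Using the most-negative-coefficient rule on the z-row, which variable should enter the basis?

Negative z-row entries: b: -3/5.
The most negative is -3/5 in column b, so b enters.

b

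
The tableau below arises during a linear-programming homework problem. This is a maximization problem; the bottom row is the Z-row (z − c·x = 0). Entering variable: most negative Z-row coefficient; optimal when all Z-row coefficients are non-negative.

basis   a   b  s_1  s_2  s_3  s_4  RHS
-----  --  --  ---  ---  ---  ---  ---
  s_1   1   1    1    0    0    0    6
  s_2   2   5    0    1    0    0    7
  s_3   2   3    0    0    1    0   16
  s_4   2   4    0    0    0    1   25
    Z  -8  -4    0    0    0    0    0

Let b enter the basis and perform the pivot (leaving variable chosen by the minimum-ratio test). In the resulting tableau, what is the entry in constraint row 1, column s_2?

-1/5

Ratio test on column b — row 1: 6/1 = 6; row 2: 7/5 = 7/5; row 3: 16/3 = 16/3; row 4: 25/4 = 25/4. Minimum is 7/5 at row 2 (s_2 leaves); pivot element 5.
Divide row 2 by 5; eliminate column b from the other rows.
Row 1 update in column s_2: 0 − 1·(1/5) = -1/5.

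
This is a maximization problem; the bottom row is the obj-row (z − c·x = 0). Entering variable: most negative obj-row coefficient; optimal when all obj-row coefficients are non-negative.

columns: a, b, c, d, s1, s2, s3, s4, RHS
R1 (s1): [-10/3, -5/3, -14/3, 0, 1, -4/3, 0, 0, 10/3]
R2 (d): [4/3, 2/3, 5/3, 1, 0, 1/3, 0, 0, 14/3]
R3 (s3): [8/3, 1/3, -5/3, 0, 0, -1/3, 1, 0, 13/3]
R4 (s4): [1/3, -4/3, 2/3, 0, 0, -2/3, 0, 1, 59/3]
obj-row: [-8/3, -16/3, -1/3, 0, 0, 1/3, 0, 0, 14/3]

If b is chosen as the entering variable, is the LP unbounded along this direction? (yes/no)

no

Column b has positive entries in row(s) 2, 3, so the ratio test bounds it — not unbounded.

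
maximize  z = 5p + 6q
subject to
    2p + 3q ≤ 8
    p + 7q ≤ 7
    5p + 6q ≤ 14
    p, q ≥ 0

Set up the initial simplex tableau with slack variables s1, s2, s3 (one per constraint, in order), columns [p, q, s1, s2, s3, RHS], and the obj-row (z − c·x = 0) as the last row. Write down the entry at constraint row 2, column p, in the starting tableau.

1

Constraint 2 has coefficient 1 on p.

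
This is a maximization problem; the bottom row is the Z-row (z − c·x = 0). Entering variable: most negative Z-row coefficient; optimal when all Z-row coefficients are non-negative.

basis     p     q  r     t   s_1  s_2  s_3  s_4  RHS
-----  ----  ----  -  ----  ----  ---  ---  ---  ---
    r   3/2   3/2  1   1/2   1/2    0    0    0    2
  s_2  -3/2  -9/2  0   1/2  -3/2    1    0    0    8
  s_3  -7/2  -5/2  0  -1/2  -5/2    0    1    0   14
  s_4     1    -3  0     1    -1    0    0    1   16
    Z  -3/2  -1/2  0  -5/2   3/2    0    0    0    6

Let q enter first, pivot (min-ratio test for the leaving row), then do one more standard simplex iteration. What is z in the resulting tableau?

16

Ratio test on column q — row 1: 2/(3/2) = 4/3; row 2: entry -9/2 ≤ 0; row 3: entry -5/2 ≤ 0; row 4: entry -3 ≤ 0. Minimum is 4/3 at row 1 (r leaves); pivot element 3/2.
Pivot on row 1; the Z-row RHS becomes 6 − (-1/2)·(4/3) = 20/3.
Next entering variable (most negative Z-row entry -7/3): t.
Ratio test on column t — row 1: (4/3)/(1/3) = 4; row 2: 14/2 = 7; row 3: (52/3)/(1/3) = 52; row 4: 20/2 = 10. Minimum is 4 at row 1 (q leaves); pivot element 1/3.
After the second pivot the Z-row RHS is 20/3 − (-7/3)·4 = 16.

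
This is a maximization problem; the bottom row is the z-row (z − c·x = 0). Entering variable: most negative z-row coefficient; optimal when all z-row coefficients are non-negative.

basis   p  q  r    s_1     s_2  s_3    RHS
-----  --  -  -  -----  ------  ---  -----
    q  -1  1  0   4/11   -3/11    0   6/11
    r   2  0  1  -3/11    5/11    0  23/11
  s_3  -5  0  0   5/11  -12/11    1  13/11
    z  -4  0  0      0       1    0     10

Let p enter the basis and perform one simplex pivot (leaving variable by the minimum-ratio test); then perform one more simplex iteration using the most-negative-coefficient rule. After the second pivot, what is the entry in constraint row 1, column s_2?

Ratio test on column p — row 1: entry -1 ≤ 0; row 2: (23/11)/2 = 23/22; row 3: entry -5 ≤ 0. Minimum is 23/22 at row 2 (r leaves); pivot element 2.
Divide row 2 by 2; eliminate column p from the other rows.
Second iteration: most negative z-row entry is -6/11 in column s_1, so s_1 enters.
Ratio test on column s_1 — row 1: (35/22)/(5/22) = 7; row 2: entry -3/22 ≤ 0; row 3: entry -5/22 ≤ 0. Minimum is 7 at row 1 (q leaves); pivot element 5/22.
Divide row 1 by 5/22; eliminate column s_1 from the other rows.
After both pivots, the entry at constraint row 1, column s_2 is -1/5.

-1/5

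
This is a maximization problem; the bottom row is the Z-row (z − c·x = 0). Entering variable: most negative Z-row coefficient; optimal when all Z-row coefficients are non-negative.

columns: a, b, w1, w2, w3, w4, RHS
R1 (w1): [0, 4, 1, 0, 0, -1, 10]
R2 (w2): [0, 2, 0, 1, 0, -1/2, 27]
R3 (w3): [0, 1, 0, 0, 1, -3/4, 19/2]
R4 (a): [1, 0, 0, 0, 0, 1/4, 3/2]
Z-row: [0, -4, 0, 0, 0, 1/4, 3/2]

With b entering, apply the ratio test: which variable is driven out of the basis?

w1

Column b entries and ratios — w1: 10/4 = 5/2; w2: 27/2 = 27/2; w3: (19/2)/1 = 19/2; a: 0 ≤ 0, skip.
Smallest ratio is 5/2 in the row of w1, so w1 leaves.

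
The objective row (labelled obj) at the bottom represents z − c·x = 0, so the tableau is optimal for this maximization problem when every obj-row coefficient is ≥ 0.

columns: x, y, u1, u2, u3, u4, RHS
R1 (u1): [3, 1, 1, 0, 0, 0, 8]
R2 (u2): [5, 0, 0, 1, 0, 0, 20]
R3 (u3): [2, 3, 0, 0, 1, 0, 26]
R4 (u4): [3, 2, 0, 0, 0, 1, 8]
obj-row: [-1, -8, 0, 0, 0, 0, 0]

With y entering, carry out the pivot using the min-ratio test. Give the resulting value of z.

Ratio test on column y — row 1: 8/1 = 8; row 2: entry 0 ≤ 0; row 3: 26/3 = 26/3; row 4: 8/2 = 4. Minimum is 4 at row 4 (u4 leaves); pivot element 2.
Pivot on row 4; the obj-row RHS becomes 0 − (-8)·4 = 32.

32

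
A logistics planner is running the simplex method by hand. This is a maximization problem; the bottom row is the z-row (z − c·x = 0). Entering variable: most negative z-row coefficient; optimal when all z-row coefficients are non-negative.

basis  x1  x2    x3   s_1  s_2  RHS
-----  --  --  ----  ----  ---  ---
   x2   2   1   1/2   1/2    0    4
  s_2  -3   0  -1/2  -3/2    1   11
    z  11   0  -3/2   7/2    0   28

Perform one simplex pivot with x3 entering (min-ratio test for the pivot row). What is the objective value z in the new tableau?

40

Ratio test on column x3 — row 1: 4/(1/2) = 8; row 2: entry -1/2 ≤ 0. Minimum is 8 at row 1 (x2 leaves); pivot element 1/2.
Pivot on row 1; the z-row RHS becomes 28 − (-3/2)·8 = 40.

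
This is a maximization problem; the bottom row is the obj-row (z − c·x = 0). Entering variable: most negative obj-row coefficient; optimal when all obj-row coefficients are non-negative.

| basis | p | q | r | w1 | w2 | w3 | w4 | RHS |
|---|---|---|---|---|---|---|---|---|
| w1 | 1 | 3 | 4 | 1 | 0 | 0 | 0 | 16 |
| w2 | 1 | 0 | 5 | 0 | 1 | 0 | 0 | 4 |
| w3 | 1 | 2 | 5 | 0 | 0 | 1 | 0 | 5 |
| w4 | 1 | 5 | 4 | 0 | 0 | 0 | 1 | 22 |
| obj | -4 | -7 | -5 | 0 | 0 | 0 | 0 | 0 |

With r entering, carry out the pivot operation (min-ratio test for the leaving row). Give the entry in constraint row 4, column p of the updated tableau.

Ratio test on column r — row 1: 16/4 = 4; row 2: 4/5 = 4/5; row 3: 5/5 = 1; row 4: 22/4 = 11/2. Minimum is 4/5 at row 2 (w2 leaves); pivot element 5.
Divide row 2 by 5; eliminate column r from the other rows.
Row 4 update in column p: 1 − 4·(1/5) = 1/5.

1/5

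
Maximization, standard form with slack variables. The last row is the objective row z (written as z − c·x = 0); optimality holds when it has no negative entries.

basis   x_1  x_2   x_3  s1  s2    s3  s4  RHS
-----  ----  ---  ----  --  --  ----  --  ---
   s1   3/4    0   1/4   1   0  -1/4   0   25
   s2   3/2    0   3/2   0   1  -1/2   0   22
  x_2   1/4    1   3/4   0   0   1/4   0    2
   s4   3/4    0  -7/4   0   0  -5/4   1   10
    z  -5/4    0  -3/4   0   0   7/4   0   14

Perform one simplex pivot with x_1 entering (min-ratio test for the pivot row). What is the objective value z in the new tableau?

24

Ratio test on column x_1 — row 1: 25/(3/4) = 100/3; row 2: 22/(3/2) = 44/3; row 3: 2/(1/4) = 8; row 4: 10/(3/4) = 40/3. Minimum is 8 at row 3 (x_2 leaves); pivot element 1/4.
Pivot on row 3; the z-row RHS becomes 14 − (-5/4)·8 = 24.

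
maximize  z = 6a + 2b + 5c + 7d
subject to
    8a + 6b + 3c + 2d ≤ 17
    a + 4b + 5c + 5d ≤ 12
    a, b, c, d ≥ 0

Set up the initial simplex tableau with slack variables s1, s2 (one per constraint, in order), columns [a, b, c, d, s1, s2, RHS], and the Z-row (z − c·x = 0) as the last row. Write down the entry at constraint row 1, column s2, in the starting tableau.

Slack s2 belongs to constraint 2; its column is the unit vector e_2, so the entry in row 1 is 0.

0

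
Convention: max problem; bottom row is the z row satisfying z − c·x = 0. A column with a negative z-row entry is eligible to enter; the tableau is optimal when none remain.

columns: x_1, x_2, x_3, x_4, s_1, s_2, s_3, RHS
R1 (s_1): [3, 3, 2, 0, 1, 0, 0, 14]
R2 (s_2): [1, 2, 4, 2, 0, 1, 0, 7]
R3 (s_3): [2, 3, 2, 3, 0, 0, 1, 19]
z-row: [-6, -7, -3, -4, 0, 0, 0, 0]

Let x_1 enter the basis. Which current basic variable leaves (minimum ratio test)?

s_1

Column x_1 entries and ratios — s_1: 14/3 = 14/3; s_2: 7/1 = 7; s_3: 19/2 = 19/2.
Smallest ratio is 14/3 in the row of s_1, so s_1 leaves.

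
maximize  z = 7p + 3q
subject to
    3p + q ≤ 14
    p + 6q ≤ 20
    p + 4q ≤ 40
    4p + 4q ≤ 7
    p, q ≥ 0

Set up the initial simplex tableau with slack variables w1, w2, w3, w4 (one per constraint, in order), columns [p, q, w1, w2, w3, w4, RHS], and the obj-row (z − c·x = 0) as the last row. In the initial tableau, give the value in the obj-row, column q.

The obj-row carries the negated objective coefficients: the q entry is -3.

-3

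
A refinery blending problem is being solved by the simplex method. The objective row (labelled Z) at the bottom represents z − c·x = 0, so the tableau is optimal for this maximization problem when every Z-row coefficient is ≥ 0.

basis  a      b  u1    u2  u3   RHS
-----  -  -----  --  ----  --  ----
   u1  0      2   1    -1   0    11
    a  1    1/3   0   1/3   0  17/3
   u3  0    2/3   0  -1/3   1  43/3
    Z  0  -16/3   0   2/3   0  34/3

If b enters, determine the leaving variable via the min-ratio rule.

u1

Column b entries and ratios — u1: 11/2 = 11/2; a: (17/3)/(1/3) = 17; u3: (43/3)/(2/3) = 43/2.
Smallest ratio is 11/2 in the row of u1, so u1 leaves.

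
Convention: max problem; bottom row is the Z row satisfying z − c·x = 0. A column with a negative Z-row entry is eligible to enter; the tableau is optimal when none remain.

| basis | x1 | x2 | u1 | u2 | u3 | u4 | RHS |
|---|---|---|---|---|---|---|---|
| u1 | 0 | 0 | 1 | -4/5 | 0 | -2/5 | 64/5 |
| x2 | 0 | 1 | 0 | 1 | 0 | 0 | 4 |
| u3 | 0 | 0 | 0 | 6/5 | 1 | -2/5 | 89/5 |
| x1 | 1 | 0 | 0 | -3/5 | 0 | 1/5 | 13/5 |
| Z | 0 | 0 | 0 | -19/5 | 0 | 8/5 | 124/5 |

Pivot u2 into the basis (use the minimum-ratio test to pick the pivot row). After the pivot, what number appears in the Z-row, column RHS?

Ratio test on column u2 — row 1: entry -4/5 ≤ 0; row 2: 4/1 = 4; row 3: (89/5)/(6/5) = 89/6; row 4: entry -3/5 ≤ 0. Minimum is 4 at row 2 (x2 leaves); pivot element 1.
Divide row 2 by 1; eliminate column u2 from the other rows.
Z-row update in column RHS: 124/5 − (-19/5)·4 = 40.

40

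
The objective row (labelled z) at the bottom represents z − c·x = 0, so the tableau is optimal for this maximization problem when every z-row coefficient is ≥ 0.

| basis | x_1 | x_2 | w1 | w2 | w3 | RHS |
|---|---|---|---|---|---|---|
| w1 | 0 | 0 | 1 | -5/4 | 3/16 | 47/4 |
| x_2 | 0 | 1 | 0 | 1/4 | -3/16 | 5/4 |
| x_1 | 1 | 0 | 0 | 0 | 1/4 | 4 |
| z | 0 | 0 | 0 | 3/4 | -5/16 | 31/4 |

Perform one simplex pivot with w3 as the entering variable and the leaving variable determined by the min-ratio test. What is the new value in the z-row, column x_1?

Ratio test on column w3 — row 1: (47/4)/(3/16) = 188/3; row 2: entry -3/16 ≤ 0; row 3: 4/(1/4) = 16. Minimum is 16 at row 3 (x_1 leaves); pivot element 1/4.
Divide row 3 by 1/4; eliminate column w3 from the other rows.
z-row update in column x_1: 0 − (-5/16)·4 = 5/4.

5/4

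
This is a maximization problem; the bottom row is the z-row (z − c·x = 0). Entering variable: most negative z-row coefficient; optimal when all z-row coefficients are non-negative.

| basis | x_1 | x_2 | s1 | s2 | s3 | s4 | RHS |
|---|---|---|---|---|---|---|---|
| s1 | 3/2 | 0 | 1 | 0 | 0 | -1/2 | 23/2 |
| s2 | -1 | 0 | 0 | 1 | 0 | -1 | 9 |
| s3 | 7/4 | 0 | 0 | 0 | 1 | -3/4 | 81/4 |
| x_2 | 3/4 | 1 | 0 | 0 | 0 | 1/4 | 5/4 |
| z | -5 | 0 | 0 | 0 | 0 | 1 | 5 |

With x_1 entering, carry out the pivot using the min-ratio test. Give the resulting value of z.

40/3

Ratio test on column x_1 — row 1: (23/2)/(3/2) = 23/3; row 2: entry -1 ≤ 0; row 3: (81/4)/(7/4) = 81/7; row 4: (5/4)/(3/4) = 5/3. Minimum is 5/3 at row 4 (x_2 leaves); pivot element 3/4.
Pivot on row 4; the z-row RHS becomes 5 − (-5)·(5/3) = 40/3.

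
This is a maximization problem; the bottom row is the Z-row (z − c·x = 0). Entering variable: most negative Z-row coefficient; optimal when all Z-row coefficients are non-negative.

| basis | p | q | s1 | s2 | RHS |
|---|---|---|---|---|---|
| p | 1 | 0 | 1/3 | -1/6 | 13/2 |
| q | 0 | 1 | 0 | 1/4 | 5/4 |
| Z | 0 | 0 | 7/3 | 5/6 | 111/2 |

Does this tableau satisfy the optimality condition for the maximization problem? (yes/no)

Every Z-row coefficient is ≥ 0, so the tableau is optimal.

yes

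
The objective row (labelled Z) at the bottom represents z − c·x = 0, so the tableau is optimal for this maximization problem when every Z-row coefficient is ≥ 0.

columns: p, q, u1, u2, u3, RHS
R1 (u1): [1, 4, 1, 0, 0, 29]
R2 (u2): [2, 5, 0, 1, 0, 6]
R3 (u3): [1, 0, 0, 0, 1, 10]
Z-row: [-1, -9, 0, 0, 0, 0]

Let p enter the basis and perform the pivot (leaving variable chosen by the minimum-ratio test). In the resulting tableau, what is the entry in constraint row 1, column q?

Ratio test on column p — row 1: 29/1 = 29; row 2: 6/2 = 3; row 3: 10/1 = 10. Minimum is 3 at row 2 (u2 leaves); pivot element 2.
Divide row 2 by 2; eliminate column p from the other rows.
Row 1 update in column q: 4 − 1·(5/2) = 3/2.

3/2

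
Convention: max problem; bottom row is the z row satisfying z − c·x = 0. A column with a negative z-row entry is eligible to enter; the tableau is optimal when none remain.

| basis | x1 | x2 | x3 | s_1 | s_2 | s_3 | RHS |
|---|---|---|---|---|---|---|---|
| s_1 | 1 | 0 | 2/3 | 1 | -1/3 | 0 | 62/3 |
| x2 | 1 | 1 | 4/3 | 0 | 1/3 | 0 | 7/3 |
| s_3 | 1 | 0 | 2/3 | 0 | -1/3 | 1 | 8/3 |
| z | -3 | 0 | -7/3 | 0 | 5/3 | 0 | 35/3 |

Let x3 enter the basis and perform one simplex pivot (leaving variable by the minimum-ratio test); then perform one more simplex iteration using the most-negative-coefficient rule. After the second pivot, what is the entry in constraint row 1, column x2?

-1

Ratio test on column x3 — row 1: (62/3)/(2/3) = 31; row 2: (7/3)/(4/3) = 7/4; row 3: (8/3)/(2/3) = 4. Minimum is 7/4 at row 2 (x2 leaves); pivot element 4/3.
Divide row 2 by 4/3; eliminate column x3 from the other rows.
Second iteration: most negative z-row entry is -5/4 in column x1, so x1 enters.
Ratio test on column x1 — row 1: (39/2)/(1/2) = 39; row 2: (7/4)/(3/4) = 7/3; row 3: (3/2)/(1/2) = 3. Minimum is 7/3 at row 2 (x3 leaves); pivot element 3/4.
Divide row 2 by 3/4; eliminate column x1 from the other rows.
After both pivots, the entry at constraint row 1, column x2 is -1.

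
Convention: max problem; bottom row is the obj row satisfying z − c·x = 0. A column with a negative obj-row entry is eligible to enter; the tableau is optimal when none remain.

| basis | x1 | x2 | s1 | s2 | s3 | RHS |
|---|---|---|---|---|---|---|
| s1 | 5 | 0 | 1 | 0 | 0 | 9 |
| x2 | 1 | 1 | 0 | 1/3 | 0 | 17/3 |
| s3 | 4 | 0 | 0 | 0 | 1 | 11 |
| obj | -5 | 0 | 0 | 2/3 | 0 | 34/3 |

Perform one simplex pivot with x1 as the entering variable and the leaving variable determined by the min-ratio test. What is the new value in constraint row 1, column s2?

Ratio test on column x1 — row 1: 9/5 = 9/5; row 2: (17/3)/1 = 17/3; row 3: 11/4 = 11/4. Minimum is 9/5 at row 1 (s1 leaves); pivot element 5.
Divide row 1 by 5; eliminate column x1 from the other rows.
In the new row 1, the s2 entry is the old entry divided by the pivot: 0/5 = 0.

0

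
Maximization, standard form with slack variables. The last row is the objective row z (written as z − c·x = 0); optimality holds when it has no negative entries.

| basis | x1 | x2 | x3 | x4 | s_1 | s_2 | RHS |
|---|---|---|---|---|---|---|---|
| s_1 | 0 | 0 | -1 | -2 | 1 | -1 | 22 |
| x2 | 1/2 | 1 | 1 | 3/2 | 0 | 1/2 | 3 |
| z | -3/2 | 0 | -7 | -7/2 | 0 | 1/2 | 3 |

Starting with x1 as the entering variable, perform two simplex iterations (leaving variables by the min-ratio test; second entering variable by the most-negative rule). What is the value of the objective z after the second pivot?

Ratio test on column x1 — row 1: entry 0 ≤ 0; row 2: 3/(1/2) = 6. Minimum is 6 at row 2 (x2 leaves); pivot element 1/2.
Pivot on row 2; the z-row RHS becomes 3 − (-3/2)·6 = 12.
Next entering variable (most negative z-row entry -4): x3.
Ratio test on column x3 — row 1: entry -1 ≤ 0; row 2: 6/2 = 3. Minimum is 3 at row 2 (x1 leaves); pivot element 2.
After the second pivot the z-row RHS is 12 − (-4)·3 = 24.

24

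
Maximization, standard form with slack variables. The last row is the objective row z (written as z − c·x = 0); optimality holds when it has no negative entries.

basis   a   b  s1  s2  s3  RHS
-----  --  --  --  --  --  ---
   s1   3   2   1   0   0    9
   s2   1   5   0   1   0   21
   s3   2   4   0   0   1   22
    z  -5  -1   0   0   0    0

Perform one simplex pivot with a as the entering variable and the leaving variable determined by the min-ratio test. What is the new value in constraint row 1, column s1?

Ratio test on column a — row 1: 9/3 = 3; row 2: 21/1 = 21; row 3: 22/2 = 11. Minimum is 3 at row 1 (s1 leaves); pivot element 3.
Divide row 1 by 3; eliminate column a from the other rows.
In the new row 1, the s1 entry is the old entry divided by the pivot: 1/3 = 1/3.

1/3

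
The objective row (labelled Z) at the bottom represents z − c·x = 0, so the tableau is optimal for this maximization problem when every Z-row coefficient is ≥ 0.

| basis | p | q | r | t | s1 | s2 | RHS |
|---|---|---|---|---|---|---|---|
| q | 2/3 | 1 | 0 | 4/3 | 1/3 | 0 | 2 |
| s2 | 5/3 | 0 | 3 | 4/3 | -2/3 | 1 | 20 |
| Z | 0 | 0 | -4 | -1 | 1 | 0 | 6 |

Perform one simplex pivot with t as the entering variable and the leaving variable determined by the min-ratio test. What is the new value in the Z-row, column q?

Ratio test on column t — row 1: 2/(4/3) = 3/2; row 2: 20/(4/3) = 15. Minimum is 3/2 at row 1 (q leaves); pivot element 4/3.
Divide row 1 by 4/3; eliminate column t from the other rows.
Z-row update in column q: 0 − (-1)·(3/4) = 3/4.

3/4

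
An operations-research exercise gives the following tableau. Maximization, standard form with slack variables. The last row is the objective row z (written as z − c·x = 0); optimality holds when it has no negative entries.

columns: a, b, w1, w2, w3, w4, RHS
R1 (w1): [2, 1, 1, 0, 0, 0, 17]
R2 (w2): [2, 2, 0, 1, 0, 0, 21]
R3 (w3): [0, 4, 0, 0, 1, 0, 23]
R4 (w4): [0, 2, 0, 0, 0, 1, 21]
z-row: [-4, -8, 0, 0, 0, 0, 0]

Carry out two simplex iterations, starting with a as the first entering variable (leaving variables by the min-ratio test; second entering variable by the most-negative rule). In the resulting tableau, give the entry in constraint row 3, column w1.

4

Ratio test on column a — row 1: 17/2 = 17/2; row 2: 21/2 = 21/2; row 3: entry 0 ≤ 0; row 4: entry 0 ≤ 0. Minimum is 17/2 at row 1 (w1 leaves); pivot element 2.
Divide row 1 by 2; eliminate column a from the other rows.
Second iteration: most negative z-row entry is -6 in column b, so b enters.
Ratio test on column b — row 1: (17/2)/(1/2) = 17; row 2: 4/1 = 4; row 3: 23/4 = 23/4; row 4: 21/2 = 21/2. Minimum is 4 at row 2 (w2 leaves); pivot element 1.
Divide row 2 by 1; eliminate column b from the other rows.
After both pivots, the entry at constraint row 3, column w1 is 4.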